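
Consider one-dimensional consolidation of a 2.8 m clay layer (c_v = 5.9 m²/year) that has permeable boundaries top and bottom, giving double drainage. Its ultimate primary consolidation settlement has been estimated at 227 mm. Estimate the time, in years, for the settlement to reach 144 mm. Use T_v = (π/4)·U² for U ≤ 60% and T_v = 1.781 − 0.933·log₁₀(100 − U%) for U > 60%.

t ≈ 0.107 years

Drainage path length: H_d = H/2 = 1.4 m (double drainage).
U = S(t)/S_ult = 144/227 = 0.6344.
U > 60%: T_v = 1.781 − 0.933·log₁₀(100 − 63.436) = 0.32267.
t = T_v·H_d²/c_v = 0.32267×1.4²/5.9 = 0.1072 years.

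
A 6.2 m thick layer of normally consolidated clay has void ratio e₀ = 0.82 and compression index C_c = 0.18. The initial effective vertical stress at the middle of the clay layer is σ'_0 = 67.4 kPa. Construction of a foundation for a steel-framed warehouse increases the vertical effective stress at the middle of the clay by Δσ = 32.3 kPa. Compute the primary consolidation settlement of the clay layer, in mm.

S_c ≈ 104 mm

Final effective stress: σ'_f = σ'_0 + Δσ = 67.4 + 32.3 = 99.7 kPa.
Normally consolidated clay, so the full stress increment lies on the virgin compression line:
S_c = C_c·H/(1+e₀)·log₁₀(σ'_f/σ'_0) = 0.18×6.2/(1+0.82)×log₁₀(99.7/67.4)
    = 0.61319 × 0.17004 = 0.1043 m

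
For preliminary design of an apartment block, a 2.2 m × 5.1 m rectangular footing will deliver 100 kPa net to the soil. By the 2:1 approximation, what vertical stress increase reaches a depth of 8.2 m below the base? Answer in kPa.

Δσ_z ≈ 8.11 kPa

By the 2:1 method the load spreads at 1 horizontal : 2 vertical, so at depth z the loaded area has grown by z in each plan dimension:
Δσ = qBL/((B+z)(L+z)) = 100×2.2×5.1/((2.2+8.2)(5.1+8.2)) = 8.1116 kPa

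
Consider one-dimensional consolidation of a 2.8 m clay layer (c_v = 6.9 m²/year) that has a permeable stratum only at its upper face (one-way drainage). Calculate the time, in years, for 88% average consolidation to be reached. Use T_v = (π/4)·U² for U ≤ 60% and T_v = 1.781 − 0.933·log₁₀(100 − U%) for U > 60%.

Drainage path length: H_d = H = 2.8 m (single drainage).
U > 60%: T_v = 1.781 − 0.933·log₁₀(100 − 88) = 0.77412.
t = T_v·H_d²/c_v = 0.77412×2.8²/6.9 = 0.8796 years.

t ≈ 0.88 years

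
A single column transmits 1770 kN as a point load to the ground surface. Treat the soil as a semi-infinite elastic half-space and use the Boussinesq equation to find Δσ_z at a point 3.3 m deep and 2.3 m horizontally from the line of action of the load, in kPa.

Boussinesq vertical stress below a point load on an elastic half-space:
Δσ_z = 3P/(2πz²) · [1 + (r/z)²]^(−5/2)
r/z = 2.3/3.3 = 0.69697; [1+(r/z)²]^(−5/2) = 0.37164.
Δσ_z = 3×1770/(2π×3.3²) × 0.37164 = 77.604 × 0.37164 = 28.84 kPa

Δσ_z ≈ 28.8 kPa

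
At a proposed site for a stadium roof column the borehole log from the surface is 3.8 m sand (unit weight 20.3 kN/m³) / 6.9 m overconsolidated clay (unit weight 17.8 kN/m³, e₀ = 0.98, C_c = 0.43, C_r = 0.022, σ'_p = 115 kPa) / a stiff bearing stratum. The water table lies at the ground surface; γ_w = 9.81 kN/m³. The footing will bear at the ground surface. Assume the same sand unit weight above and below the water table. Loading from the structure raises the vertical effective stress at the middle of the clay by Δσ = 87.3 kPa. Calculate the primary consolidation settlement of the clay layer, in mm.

Mid-depth of clay below the ground surface: z = 3.8 + 6.9/2 = 7.25 m.
Total vertical stress at mid-clay: σ_v = 20.3×3.8 + 17.8×3.45 = 138.55 kPa.
Pore pressure: u = 9.81×(7.25 − 0) = 71.123 kPa.
Initial effective stress: σ'_0 = σ_v − u = 138.55 − 71.123 = 67.427 kPa.
Final effective stress: σ'_f = 67.427 + 87.3 = 154.73 kPa.
σ'_f = 154.73 > σ'_p = 115 kPa, so the stress path crosses the preconsolidation pressure — recompression up to σ'_p, then virgin compression beyond:
S_c = H/(1+e₀)·[C_r·log₁₀(σ'_p/σ'_0) + C_c·log₁₀(σ'_f/σ'_p)]
    = 6.9/1.98 × [0.022×log₁₀(115/67.427) + 0.43×log₁₀(154.73/115)]
    = 3.4848 × [0.005101 + 0.055417] = 0.2109 m

S_c ≈ 211 mm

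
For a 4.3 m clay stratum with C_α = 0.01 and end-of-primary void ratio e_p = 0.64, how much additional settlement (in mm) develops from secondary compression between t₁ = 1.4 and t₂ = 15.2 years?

S_s ≈ 27.2 mm

Secondary compression: S_s = C_α·H/(1+e_p)·log₁₀(t₂/t₁)
S_s = 0.01×4.3/(1+0.64)×log₁₀(15.2/1.4)
    = 0.02622 × 1.036 = 0.02716 m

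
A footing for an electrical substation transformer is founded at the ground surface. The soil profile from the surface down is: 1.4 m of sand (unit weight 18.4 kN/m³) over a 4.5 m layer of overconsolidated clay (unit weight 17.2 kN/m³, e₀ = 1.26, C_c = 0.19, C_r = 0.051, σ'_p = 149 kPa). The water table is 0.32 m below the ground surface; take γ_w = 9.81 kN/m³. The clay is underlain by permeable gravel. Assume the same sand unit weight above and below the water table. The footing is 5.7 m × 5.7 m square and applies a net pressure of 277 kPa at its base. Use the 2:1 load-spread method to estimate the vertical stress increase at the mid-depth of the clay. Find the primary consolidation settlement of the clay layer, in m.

Mid-depth of clay below the ground surface: z = 1.4 + 4.5/2 = 3.65 m.
Total vertical stress at mid-clay: σ_v = 18.4×1.4 + 17.2×2.25 = 64.46 kPa.
Pore pressure: u = 9.81×(3.65 − 0.32) = 32.667 kPa.
Initial effective stress: σ'_0 = σ_v − u = 64.46 − 32.667 = 31.793 kPa.
Stress increase at mid-clay by the 2:1 spreading method:
Δσ = qBL/((B+z)(L+z)) = 277×5.7×5.7/((5.7+3.65)(5.7+3.65)) = 102.95 kPa
Final effective stress: σ'_f = 31.793 + 102.95 = 134.74 kPa.
σ'_f = 134.74 ≤ σ'_p = 149 kPa, so the clay remains overconsolidated and only the recompression index applies:
S_c = C_r·H/(1+e₀)·log₁₀(σ'_f/σ'_0) = 0.051×4.5/2.26×log₁₀(134.74/31.793)
    = 0.10155 × 0.62717 = 0.06369 m

S_c ≈ 0.0637 m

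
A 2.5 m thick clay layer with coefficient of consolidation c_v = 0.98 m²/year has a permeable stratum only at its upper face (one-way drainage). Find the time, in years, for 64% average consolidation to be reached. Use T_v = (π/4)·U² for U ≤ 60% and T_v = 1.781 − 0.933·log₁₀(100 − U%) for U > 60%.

Drainage path length: H_d = H = 2.5 m (single drainage).
U > 60%: T_v = 1.781 − 0.933·log₁₀(100 − 64) = 0.32897.
t = T_v·H_d²/c_v = 0.32897×2.5²/0.98 = 2.098 years.

t ≈ 2.1 years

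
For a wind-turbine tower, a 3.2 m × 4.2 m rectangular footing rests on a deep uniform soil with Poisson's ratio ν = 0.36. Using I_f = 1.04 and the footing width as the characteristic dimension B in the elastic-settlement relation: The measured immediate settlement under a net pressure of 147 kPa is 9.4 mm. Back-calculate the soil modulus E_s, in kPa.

S_e = q·B·(1−ν²)/E_s · I_f  ⇒  E_s = q·B·(1−ν²)·I_f / S_e.
E_s = 147 × 3.2 × 0.8704 × 1.04 / 0.0094 = 45300 kPa

E_s ≈ 45300 kPa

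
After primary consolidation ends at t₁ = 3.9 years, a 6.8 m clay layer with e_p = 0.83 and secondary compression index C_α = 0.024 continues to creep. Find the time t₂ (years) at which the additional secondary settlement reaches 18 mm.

S_s = C_α·H/(1+e_p)·log₁₀(t₂/t₁) ⇒ log₁₀(t₂/t₁) = S_s·(1+e_p)/(C_α·H).
log₁₀(t₂/t₁) = 0.018 × (1+0.83) / (0.024×6.8) = 0.2018
t₂ = t₁ × 10^0.2018 = 3.9 × 1.592 = 6.207 years

t₂ ≈ 6.21 years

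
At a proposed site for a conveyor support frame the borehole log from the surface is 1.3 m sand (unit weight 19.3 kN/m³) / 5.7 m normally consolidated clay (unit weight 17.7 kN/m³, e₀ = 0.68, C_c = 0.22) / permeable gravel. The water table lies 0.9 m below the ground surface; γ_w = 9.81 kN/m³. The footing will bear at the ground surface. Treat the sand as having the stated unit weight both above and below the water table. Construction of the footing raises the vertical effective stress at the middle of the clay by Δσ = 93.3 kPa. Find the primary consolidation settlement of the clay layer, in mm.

S_c ≈ 371 mm

Mid-depth of clay below the ground surface: z = 1.3 + 5.7/2 = 4.15 m.
Total vertical stress at mid-clay: σ_v = 19.3×1.3 + 17.7×2.85 = 75.535 kPa.
Pore pressure: u = 9.81×(4.15 − 0.9) = 31.883 kPa.
Initial effective stress: σ'_0 = σ_v − u = 75.535 − 31.883 = 43.652 kPa.
Final effective stress: σ'_f = σ'_0 + Δσ = 43.652 + 93.3 = 136.95 kPa.
Normally consolidated clay, so the full stress increment lies on the virgin compression line:
S_c = C_c·H/(1+e₀)·log₁₀(σ'_f/σ'_0) = 0.22×5.7/(1+0.68)×log₁₀(136.95/43.652)
    = 0.74643 × 0.49656 = 0.3706 m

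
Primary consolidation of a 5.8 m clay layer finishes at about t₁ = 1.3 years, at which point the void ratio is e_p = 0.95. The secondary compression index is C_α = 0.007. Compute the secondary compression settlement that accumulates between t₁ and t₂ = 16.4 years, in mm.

S_s ≈ 22.9 mm

Secondary compression: S_s = C_α·H/(1+e_p)·log₁₀(t₂/t₁)
S_s = 0.007×5.8/(1+0.95)×log₁₀(16.4/1.3)
    = 0.02082 × 1.101 = 0.02292 m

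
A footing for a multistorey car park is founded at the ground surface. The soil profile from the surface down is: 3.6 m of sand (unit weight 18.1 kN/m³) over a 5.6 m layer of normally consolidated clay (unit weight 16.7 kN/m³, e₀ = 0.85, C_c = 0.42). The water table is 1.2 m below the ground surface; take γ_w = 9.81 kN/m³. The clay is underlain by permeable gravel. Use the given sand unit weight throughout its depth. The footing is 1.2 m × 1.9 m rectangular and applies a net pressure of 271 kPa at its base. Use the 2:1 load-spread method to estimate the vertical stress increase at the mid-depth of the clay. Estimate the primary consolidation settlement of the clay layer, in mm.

Mid-depth of clay below the ground surface: z = 3.6 + 5.6/2 = 6.4 m.
Total vertical stress at mid-clay: σ_v = 18.1×3.6 + 16.7×2.8 = 111.92 kPa.
Pore pressure: u = 9.81×(6.4 − 1.2) = 51.012 kPa.
Initial effective stress: σ'_0 = σ_v − u = 111.92 − 51.012 = 60.908 kPa.
Stress increase at mid-clay by the 2:1 spreading method:
Δσ = qBL/((B+z)(L+z)) = 271×1.2×1.9/((1.2+6.4)(1.9+6.4)) = 9.7952 kPa
Final effective stress: σ'_f = σ'_0 + Δσ = 60.908 + 9.7952 = 70.703 kPa.
Normally consolidated clay, so the full stress increment lies on the virgin compression line:
S_c = C_c·H/(1+e₀)·log₁₀(σ'_f/σ'_0) = 0.42×5.6/(1+0.85)×log₁₀(70.703/60.908)
    = 1.2714 × 0.064764 = 0.08234 m

S_c ≈ 82.3 mm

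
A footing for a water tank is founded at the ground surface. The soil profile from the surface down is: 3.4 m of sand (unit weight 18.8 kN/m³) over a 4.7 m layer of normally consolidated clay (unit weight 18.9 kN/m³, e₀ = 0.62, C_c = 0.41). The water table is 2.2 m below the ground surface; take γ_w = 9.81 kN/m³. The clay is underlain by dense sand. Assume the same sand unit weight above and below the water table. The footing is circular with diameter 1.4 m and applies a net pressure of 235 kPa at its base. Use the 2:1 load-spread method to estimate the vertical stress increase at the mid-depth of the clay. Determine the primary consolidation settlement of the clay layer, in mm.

S_c ≈ 59.7 mm

Mid-depth of clay below the ground surface: z = 3.4 + 4.7/2 = 5.75 m.
Total vertical stress at mid-clay: σ_v = 18.8×3.4 + 18.9×2.35 = 108.34 kPa.
Pore pressure: u = 9.81×(5.75 − 2.2) = 34.825 kPa.
Initial effective stress: σ'_0 = σ_v − u = 108.34 − 34.825 = 73.515 kPa.
Stress increase at mid-clay by the 2:1 spreading method:
Δσ ≈ qD²/(D+z)² = 235×1.4²/(1.4+5.75)² = 9.0097 kPa
Final effective stress: σ'_f = σ'_0 + Δσ = 73.515 + 9.0097 = 82.525 kPa.
Normally consolidated clay, so the full stress increment lies on the virgin compression line:
S_c = C_c·H/(1+e₀)·log₁₀(σ'_f/σ'_0) = 0.41×4.7/(1+0.62)×log₁₀(82.525/73.515)
    = 1.1895 × 0.05021 = 0.05972 m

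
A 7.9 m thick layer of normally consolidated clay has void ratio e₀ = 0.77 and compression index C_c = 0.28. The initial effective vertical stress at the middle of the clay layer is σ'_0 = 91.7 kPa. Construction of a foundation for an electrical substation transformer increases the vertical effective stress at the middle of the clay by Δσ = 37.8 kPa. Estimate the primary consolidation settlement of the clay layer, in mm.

S_c ≈ 187 mm

Final effective stress: σ'_f = σ'_0 + Δσ = 91.7 + 37.8 = 129.5 kPa.
Normally consolidated clay, so the full stress increment lies on the virgin compression line:
S_c = C_c·H/(1+e₀)·log₁₀(σ'_f/σ'_0) = 0.28×7.9/(1+0.77)×log₁₀(129.5/91.7)
    = 1.2497 × 0.1499 = 0.1873 m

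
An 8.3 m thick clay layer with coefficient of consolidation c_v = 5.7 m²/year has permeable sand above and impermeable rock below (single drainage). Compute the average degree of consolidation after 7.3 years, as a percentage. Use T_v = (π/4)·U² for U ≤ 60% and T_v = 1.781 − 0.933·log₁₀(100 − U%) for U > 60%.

U ≈ 81.7 %

Drainage path length: H_d = H = 8.3 m (single drainage).
T_v = c_v·t/H_d² = 5.7×7.3/8.3² = 0.60401.
T_v = 0.60401 corresponds to the U > 60% branch:
U = 1 − 10^((1.781 − T_v)/0.933)/100 = 0.8174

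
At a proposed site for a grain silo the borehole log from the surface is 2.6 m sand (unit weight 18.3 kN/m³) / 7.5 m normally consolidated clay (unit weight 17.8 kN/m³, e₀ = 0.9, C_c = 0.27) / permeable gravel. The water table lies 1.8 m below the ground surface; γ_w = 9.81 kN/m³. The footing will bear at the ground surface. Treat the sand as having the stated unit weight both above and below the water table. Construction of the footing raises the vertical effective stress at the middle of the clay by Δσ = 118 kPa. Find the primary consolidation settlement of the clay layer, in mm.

S_c ≈ 459 mm

Mid-depth of clay below the ground surface: z = 2.6 + 7.5/2 = 6.35 m.
Total vertical stress at mid-clay: σ_v = 18.3×2.6 + 17.8×3.75 = 114.33 kPa.
Pore pressure: u = 9.81×(6.35 − 1.8) = 44.636 kPa.
Initial effective stress: σ'_0 = σ_v − u = 114.33 − 44.636 = 69.694 kPa.
Final effective stress: σ'_f = σ'_0 + Δσ = 69.694 + 118 = 187.69 kPa.
Normally consolidated clay, so the full stress increment lies on the virgin compression line:
S_c = C_c·H/(1+e₀)·log₁₀(σ'_f/σ'_0) = 0.27×7.5/(1+0.9)×log₁₀(187.69/69.694)
    = 1.0658 × 0.43025 = 0.4586 m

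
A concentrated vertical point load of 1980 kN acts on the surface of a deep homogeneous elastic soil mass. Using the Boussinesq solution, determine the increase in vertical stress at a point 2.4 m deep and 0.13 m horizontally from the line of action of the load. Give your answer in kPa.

Boussinesq vertical stress below a point load on an elastic half-space:
Δσ_z = 3P/(2πz²) · [1 + (r/z)²]^(−5/2)
r/z = 0.13/2.4 = 0.054167; [1+(r/z)²]^(−5/2) = 0.9927.
Δσ_z = 3×1980/(2π×2.4²) × 0.9927 = 164.13 × 0.9927 = 162.9 kPa

Δσ_z ≈ 163 kPa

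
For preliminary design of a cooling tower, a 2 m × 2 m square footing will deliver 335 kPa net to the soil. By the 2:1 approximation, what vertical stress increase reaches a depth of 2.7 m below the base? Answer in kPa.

By the 2:1 method the load spreads at 1 horizontal : 2 vertical, so at depth z the loaded area has grown by z in each plan dimension:
Δσ = qBL/((B+z)(L+z)) = 335×2×2/((2+2.7)(2+2.7)) = 60.661 kPa

Δσ_z ≈ 60.7 kPa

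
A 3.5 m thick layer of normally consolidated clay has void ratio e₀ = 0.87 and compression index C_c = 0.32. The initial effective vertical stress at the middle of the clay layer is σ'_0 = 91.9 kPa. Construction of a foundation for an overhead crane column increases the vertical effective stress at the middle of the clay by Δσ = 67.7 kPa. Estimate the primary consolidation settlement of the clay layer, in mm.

S_c ≈ 144 mm

Final effective stress: σ'_f = σ'_0 + Δσ = 91.9 + 67.7 = 159.6 kPa.
Normally consolidated clay, so the full stress increment lies on the virgin compression line:
S_c = C_c·H/(1+e₀)·log₁₀(σ'_f/σ'_0) = 0.32×3.5/(1+0.87)×log₁₀(159.6/91.9)
    = 0.59893 × 0.23972 = 0.1436 m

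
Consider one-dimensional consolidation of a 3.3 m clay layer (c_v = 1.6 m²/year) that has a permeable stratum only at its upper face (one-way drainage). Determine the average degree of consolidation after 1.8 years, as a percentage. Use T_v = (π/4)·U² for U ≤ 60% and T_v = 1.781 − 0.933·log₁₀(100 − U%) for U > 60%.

Drainage path length: H_d = H = 3.3 m (single drainage).
T_v = c_v·t/H_d² = 1.6×1.8/3.3² = 0.26446.
T_v = 0.26446 corresponds to the U ≤ 60% branch:
U = √(4T_v/π) = 0.5803

U ≈ 58 %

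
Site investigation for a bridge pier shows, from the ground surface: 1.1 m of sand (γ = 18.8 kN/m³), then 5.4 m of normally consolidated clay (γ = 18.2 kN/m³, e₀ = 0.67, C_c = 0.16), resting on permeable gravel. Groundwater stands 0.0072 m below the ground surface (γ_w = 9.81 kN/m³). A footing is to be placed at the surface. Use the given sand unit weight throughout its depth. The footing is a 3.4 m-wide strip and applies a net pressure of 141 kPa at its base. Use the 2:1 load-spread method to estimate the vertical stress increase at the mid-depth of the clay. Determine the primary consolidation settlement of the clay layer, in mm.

S_c ≈ 250 mm

Mid-depth of clay below the ground surface: z = 1.1 + 5.4/2 = 3.8 m.
Total vertical stress at mid-clay: σ_v = 18.8×1.1 + 18.2×2.7 = 69.82 kPa.
Pore pressure: u = 9.81×(3.8 − 0.0072) = 37.209 kPa.
Initial effective stress: σ'_0 = σ_v − u = 69.82 − 37.209 = 32.611 kPa.
Stress increase at mid-clay by the 2:1 spreading method:
Δσ = qB/(B+z) = 141×3.4/(3.4+3.8) = 66.583 kPa
Final effective stress: σ'_f = σ'_0 + Δσ = 32.611 + 66.583 = 99.194 kPa.
Normally consolidated clay, so the full stress increment lies on the virgin compression line:
S_c = C_c·H/(1+e₀)·log₁₀(σ'_f/σ'_0) = 0.16×5.4/(1+0.67)×log₁₀(99.194/32.611)
    = 0.51737 × 0.48312 = 0.25 m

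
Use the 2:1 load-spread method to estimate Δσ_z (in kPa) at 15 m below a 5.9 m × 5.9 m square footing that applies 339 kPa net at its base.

Δσ_z ≈ 27 kPa

By the 2:1 method the load spreads at 1 horizontal : 2 vertical, so at depth z the loaded area has grown by z in each plan dimension:
Δσ = qBL/((B+z)(L+z)) = 339×5.9×5.9/((5.9+15)(5.9+15)) = 27.015 kPa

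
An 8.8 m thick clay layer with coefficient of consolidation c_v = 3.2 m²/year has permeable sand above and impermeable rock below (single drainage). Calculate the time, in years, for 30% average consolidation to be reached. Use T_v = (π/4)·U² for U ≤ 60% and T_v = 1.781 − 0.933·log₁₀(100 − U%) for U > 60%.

t ≈ 1.71 years

Drainage path length: H_d = H = 8.8 m (single drainage).
U ≤ 60%: T_v = (π/4)·U² = (π/4)×0.3² = 0.070686.
t = T_v·H_d²/c_v = 0.070686×8.8²/3.2 = 1.711 years.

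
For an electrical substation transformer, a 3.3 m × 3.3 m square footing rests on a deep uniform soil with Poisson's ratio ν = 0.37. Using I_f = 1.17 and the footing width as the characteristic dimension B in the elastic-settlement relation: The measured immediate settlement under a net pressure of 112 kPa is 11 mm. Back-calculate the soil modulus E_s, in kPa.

S_e = q·B·(1−ν²)/E_s · I_f  ⇒  E_s = q·B·(1−ν²)·I_f / S_e.
E_s = 112 × 3.3 × 0.8631 × 1.17 / 0.011 = 33930 kPa

E_s ≈ 33900 kPa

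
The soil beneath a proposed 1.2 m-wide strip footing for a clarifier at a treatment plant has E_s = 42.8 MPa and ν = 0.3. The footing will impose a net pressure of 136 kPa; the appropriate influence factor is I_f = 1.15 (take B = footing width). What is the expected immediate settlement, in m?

S_e ≈ 0.00399 m

Immediate (elastic) settlement: S_e = q·B·(1−ν²)/E_s · I_f.
E_s = 42.8 MPa = 42800 kPa.
S_e = 136 × 1.2 × (1 − 0.3²) / 42800 × 1.15
    = 136 × 1.2 × 0.91 / 42800 × 1.15
    = 0.00399 m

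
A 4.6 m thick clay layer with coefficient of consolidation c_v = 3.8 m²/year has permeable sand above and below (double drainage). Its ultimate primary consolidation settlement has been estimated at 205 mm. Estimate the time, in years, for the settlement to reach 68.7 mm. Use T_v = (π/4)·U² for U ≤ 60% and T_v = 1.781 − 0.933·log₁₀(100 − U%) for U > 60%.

t ≈ 0.123 years

Drainage path length: H_d = H/2 = 2.3 m (double drainage).
U = S(t)/S_ult = 68.7/205 = 0.3351.
U ≤ 60%: T_v = (π/4)·U² = (π/4)×0.33512² = 0.088205.
t = T_v·H_d²/c_v = 0.088205×2.3²/3.8 = 0.1228 years.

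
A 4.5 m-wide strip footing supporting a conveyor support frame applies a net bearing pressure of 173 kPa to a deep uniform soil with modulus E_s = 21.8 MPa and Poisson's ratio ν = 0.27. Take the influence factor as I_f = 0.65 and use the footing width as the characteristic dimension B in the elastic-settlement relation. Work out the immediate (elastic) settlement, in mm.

Immediate (elastic) settlement: S_e = q·B·(1−ν²)/E_s · I_f.
E_s = 21.8 MPa = 21800 kPa.
S_e = 173 × 4.5 × (1 − 0.27²) / 21800 × 0.65
    = 173 × 4.5 × 0.9271 / 21800 × 0.65
    = 0.02152 m = 21.52 mm

S_e ≈ 21.5 mm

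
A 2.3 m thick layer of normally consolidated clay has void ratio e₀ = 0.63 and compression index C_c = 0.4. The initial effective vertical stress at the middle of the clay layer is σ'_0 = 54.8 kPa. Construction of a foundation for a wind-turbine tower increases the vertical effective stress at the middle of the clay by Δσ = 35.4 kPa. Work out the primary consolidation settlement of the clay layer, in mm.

Final effective stress: σ'_f = σ'_0 + Δσ = 54.8 + 35.4 = 90.2 kPa.
Normally consolidated clay, so the full stress increment lies on the virgin compression line:
S_c = C_c·H/(1+e₀)·log₁₀(σ'_f/σ'_0) = 0.4×2.3/(1+0.63)×log₁₀(90.2/54.8)
    = 0.56442 × 0.21643 = 0.1222 m

S_c ≈ 122 mm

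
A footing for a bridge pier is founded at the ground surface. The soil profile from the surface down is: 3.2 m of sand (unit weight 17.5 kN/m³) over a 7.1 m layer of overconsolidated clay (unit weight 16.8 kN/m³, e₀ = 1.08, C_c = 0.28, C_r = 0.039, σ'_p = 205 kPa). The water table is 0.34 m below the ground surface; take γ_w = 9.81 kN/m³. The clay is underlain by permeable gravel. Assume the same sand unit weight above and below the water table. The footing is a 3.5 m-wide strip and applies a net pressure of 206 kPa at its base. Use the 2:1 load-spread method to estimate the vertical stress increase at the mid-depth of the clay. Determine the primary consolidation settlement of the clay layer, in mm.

S_c ≈ 49 mm

Mid-depth of clay below the ground surface: z = 3.2 + 7.1/2 = 6.75 m.
Total vertical stress at mid-clay: σ_v = 17.5×3.2 + 16.8×3.55 = 115.64 kPa.
Pore pressure: u = 9.81×(6.75 − 0.34) = 62.882 kPa.
Initial effective stress: σ'_0 = σ_v − u = 115.64 − 62.882 = 52.758 kPa.
Stress increase at mid-clay by the 2:1 spreading method:
Δσ = qB/(B+z) = 206×3.5/(3.5+6.75) = 70.341 kPa
Final effective stress: σ'_f = 52.758 + 70.341 = 123.1 kPa.
σ'_f = 123.1 ≤ σ'_p = 205 kPa, so the clay remains overconsolidated and only the recompression index applies:
S_c = C_r·H/(1+e₀)·log₁₀(σ'_f/σ'_0) = 0.039×7.1/2.08×log₁₀(123.1/52.758)
    = 0.13313 × 0.36797 = 0.04899 m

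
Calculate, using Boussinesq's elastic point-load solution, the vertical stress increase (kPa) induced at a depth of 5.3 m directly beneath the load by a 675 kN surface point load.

Δσ_z ≈ 11.5 kPa

Boussinesq vertical stress below a point load on an elastic half-space:
Δσ_z = 3P/(2πz²) · [1 + (r/z)²]^(−5/2)
r/z = 0/5.3 = 0; [1+(r/z)²]^(−5/2) = 1.
Δσ_z = 3×675/(2π×5.3²) × 1 = 11.473 × 1 = 11.47 kPa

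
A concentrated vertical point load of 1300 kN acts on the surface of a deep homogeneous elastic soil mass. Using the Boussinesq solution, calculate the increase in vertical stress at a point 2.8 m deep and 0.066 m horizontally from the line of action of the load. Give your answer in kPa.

Δσ_z ≈ 79.1 kPa

Boussinesq vertical stress below a point load on an elastic half-space:
Δσ_z = 3P/(2πz²) · [1 + (r/z)²]^(−5/2)
r/z = 0.066/2.8 = 0.023571; [1+(r/z)²]^(−5/2) = 0.99861.
Δσ_z = 3×1300/(2π×2.8²) × 0.99861 = 79.171 × 0.99861 = 79.06 kPa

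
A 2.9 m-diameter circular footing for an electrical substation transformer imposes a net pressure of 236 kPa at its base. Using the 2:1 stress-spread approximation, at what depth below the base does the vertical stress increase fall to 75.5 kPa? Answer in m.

2:1 spreading — at depth z the loaded area has grown by z in each plan dimension:
qD²/(D+z)² = Δσ_z ⇒ z = D(√(q/Δσ_z) − 1) = 2.9×(√(236/75.5) − 1) = 2.227 m

z ≈ 2.23 m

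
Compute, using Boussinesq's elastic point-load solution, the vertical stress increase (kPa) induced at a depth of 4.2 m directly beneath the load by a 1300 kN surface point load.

Boussinesq vertical stress below a point load on an elastic half-space:
Δσ_z = 3P/(2πz²) · [1 + (r/z)²]^(−5/2)
r/z = 0/4.2 = 0; [1+(r/z)²]^(−5/2) = 1.
Δσ_z = 3×1300/(2π×4.2²) × 1 = 35.187 × 1 = 35.19 kPa

Δσ_z ≈ 35.2 kPa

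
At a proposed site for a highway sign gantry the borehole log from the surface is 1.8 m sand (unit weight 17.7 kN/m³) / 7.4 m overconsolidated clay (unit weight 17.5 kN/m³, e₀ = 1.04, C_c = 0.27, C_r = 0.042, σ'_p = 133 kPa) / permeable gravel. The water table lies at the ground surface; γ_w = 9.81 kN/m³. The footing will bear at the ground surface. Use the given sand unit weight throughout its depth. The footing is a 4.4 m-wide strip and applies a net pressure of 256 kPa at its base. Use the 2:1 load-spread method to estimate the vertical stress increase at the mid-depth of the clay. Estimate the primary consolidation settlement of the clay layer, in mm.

S_c ≈ 144 mm

Mid-depth of clay below the ground surface: z = 1.8 + 7.4/2 = 5.5 m.
Total vertical stress at mid-clay: σ_v = 17.7×1.8 + 17.5×3.7 = 96.61 kPa.
Pore pressure: u = 9.81×(5.5 − 0) = 53.955 kPa.
Initial effective stress: σ'_0 = σ_v − u = 96.61 − 53.955 = 42.655 kPa.
Stress increase at mid-clay by the 2:1 spreading method:
Δσ = qB/(B+z) = 256×4.4/(4.4+5.5) = 113.78 kPa
Final effective stress: σ'_f = 42.655 + 113.78 = 156.44 kPa.
σ'_f = 156.44 > σ'_p = 133 kPa, so the stress path crosses the preconsolidation pressure — recompression up to σ'_p, then virgin compression beyond:
S_c = H/(1+e₀)·[C_r·log₁₀(σ'_p/σ'_0) + C_c·log₁₀(σ'_f/σ'_p)]
    = 7.4/2.04 × [0.042×log₁₀(133/42.655) + 0.27×log₁₀(156.44/133)]
    = 3.6275 × [0.020743 + 0.019034] = 0.1443 m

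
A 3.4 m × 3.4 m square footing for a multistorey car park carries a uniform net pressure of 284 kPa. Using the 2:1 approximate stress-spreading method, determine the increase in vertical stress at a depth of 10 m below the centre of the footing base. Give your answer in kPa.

By the 2:1 method the load spreads at 1 horizontal : 2 vertical, so at depth z the loaded area has grown by z in each plan dimension:
Δσ = qBL/((B+z)(L+z)) = 284×3.4×3.4/((3.4+10)(3.4+10)) = 18.284 kPa

Δσ_z ≈ 18.3 kPa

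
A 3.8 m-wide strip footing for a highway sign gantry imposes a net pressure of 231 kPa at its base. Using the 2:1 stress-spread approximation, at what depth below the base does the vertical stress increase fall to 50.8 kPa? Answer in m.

2:1 spreading — at depth z the loaded area has grown by z in each plan dimension:
qB/(B+z) = Δσ_z ⇒ z = qB/Δσ_z − B = 231×3.8/50.8 − 3.8 = 13.48 m

z ≈ 13.5 m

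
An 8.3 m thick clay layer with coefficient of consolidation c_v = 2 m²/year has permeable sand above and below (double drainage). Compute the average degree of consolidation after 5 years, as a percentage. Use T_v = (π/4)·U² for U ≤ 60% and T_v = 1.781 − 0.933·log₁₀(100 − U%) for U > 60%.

Drainage path length: H_d = H/2 = 4.15 m (double drainage).
T_v = c_v·t/H_d² = 2×5/4.15² = 0.58064.
T_v = 0.58064 corresponds to the U > 60% branch:
U = 1 − 10^((1.781 − T_v)/0.933)/100 = 0.8066

U ≈ 80.7 %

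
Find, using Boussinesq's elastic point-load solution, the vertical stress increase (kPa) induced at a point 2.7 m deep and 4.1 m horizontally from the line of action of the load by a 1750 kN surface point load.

Δσ_z ≈ 5.77 kPa

Boussinesq vertical stress below a point load on an elastic half-space:
Δσ_z = 3P/(2πz²) · [1 + (r/z)²]^(−5/2)
r/z = 4.1/2.7 = 1.5185; [1+(r/z)²]^(−5/2) = 0.050324.
Δσ_z = 3×1750/(2π×2.7²) × 0.050324 = 114.62 × 0.050324 = 5.768 kPa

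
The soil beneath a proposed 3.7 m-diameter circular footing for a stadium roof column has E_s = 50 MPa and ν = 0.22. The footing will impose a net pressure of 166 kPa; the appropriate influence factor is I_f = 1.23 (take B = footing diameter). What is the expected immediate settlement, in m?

Immediate (elastic) settlement: S_e = q·B·(1−ν²)/E_s · I_f.
E_s = 50 MPa = 50000 kPa.
S_e = 166 × 3.7 × (1 − 0.22²) / 50000 × 1.23
    = 166 × 3.7 × 0.9516 / 50000 × 1.23
    = 0.01438 m

S_e ≈ 0.0144 m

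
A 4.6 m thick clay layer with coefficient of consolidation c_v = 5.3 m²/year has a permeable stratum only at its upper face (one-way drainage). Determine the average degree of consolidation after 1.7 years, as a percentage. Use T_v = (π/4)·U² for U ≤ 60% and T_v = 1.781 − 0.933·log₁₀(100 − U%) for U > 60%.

Drainage path length: H_d = H = 4.6 m (single drainage).
T_v = c_v·t/H_d² = 5.3×1.7/4.6² = 0.4258.
T_v = 0.4258 corresponds to the U > 60% branch:
U = 1 − 10^((1.781 − T_v)/0.933)/100 = 0.7165

U ≈ 71.7 %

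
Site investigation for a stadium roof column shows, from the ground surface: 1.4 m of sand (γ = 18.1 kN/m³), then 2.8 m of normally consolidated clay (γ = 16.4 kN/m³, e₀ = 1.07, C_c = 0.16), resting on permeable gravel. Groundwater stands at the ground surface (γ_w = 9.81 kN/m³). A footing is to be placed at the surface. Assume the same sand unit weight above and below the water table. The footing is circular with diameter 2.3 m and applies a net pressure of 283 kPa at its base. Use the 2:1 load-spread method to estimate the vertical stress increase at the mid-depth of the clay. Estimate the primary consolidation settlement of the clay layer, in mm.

Mid-depth of clay below the ground surface: z = 1.4 + 2.8/2 = 2.8 m.
Total vertical stress at mid-clay: σ_v = 18.1×1.4 + 16.4×1.4 = 48.3 kPa.
Pore pressure: u = 9.81×(2.8 − 0) = 27.468 kPa.
Initial effective stress: σ'_0 = σ_v − u = 48.3 − 27.468 = 20.832 kPa.
Stress increase at mid-clay by the 2:1 spreading method:
Δσ ≈ qD²/(D+z)² = 283×2.3²/(2.3+2.8)² = 57.557 kPa
Final effective stress: σ'_f = σ'_0 + Δσ = 20.832 + 57.557 = 78.389 kPa.
Normally consolidated clay, so the full stress increment lies on the virgin compression line:
S_c = C_c·H/(1+e₀)·log₁₀(σ'_f/σ'_0) = 0.16×2.8/(1+1.07)×log₁₀(78.389/20.832)
    = 0.21643 × 0.57552 = 0.1246 m

S_c ≈ 125 mm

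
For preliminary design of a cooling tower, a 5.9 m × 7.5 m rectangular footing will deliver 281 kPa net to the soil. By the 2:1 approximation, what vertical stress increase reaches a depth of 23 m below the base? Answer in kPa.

Δσ_z ≈ 14.1 kPa

By the 2:1 method the load spreads at 1 horizontal : 2 vertical, so at depth z the loaded area has grown by z in each plan dimension:
Δσ = qBL/((B+z)(L+z)) = 281×5.9×7.5/((5.9+23)(7.5+23)) = 14.107 kPa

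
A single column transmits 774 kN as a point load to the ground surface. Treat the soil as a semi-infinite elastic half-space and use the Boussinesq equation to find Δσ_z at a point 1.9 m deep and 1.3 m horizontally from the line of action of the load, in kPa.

Boussinesq vertical stress below a point load on an elastic half-space:
Δσ_z = 3P/(2πz²) · [1 + (r/z)²]^(−5/2)
r/z = 1.3/1.9 = 0.68421; [1+(r/z)²]^(−5/2) = 0.38289.
Δσ_z = 3×774/(2π×1.9²) × 0.38289 = 102.37 × 0.38289 = 39.2 kPa

Δσ_z ≈ 39.2 kPa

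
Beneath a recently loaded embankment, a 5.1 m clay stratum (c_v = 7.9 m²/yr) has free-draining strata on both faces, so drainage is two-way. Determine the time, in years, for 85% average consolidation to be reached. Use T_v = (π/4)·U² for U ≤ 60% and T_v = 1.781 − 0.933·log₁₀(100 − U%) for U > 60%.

t ≈ 0.563 years

Drainage path length: H_d = H/2 = 2.55 m (double drainage).
U > 60%: T_v = 1.781 − 0.933·log₁₀(100 − 85) = 0.68371.
t = T_v·H_d²/c_v = 0.68371×2.55²/7.9 = 0.5628 years.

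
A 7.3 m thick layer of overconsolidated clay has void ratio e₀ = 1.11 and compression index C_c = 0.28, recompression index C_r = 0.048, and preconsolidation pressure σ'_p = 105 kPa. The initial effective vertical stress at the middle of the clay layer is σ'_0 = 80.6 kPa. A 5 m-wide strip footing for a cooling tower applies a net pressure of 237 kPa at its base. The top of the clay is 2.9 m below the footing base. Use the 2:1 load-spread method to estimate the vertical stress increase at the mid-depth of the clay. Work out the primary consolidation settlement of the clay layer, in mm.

S_c ≈ 253 mm

Mid-depth of clay below the footing base: z = 2.9 + 7.3/2 = 6.55 m.
Stress increase at mid-clay by the 2:1 spreading method:
Δσ = qB/(B+z) = 237×5/(5+6.55) = 102.6 kPa
Final effective stress: σ'_f = 80.6 + 102.6 = 183.2 kPa.
σ'_f = 183.2 > σ'_p = 105 kPa, so the stress path crosses the preconsolidation pressure — recompression up to σ'_p, then virgin compression beyond:
S_c = H/(1+e₀)·[C_r·log₁₀(σ'_p/σ'_0) + C_c·log₁₀(σ'_f/σ'_p)]
    = 7.3/2.11 × [0.048×log₁₀(105/80.6) + 0.28×log₁₀(183.2/105)]
    = 3.4597 × [0.005513 + 0.067686] = 0.2532 m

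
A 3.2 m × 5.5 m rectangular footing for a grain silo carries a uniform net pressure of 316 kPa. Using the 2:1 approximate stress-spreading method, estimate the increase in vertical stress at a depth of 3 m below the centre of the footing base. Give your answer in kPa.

By the 2:1 method the load spreads at 1 horizontal : 2 vertical, so at depth z the loaded area has grown by z in each plan dimension:
Δσ = qBL/((B+z)(L+z)) = 316×3.2×5.5/((3.2+3)(5.5+3)) = 105.53 kPa

Δσ_z ≈ 106 kPa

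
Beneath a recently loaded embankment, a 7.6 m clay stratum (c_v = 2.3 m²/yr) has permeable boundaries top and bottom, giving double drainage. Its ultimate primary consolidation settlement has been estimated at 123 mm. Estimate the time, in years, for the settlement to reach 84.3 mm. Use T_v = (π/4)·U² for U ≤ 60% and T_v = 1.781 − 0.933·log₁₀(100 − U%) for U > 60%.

t ≈ 2.41 years

Drainage path length: H_d = H/2 = 3.8 m (double drainage).
U = S(t)/S_ult = 84.3/123 = 0.6854.
U > 60%: T_v = 1.781 − 0.933·log₁₀(100 − 68.537) = 0.38355.
t = T_v·H_d²/c_v = 0.38355×3.8²/2.3 = 2.408 years.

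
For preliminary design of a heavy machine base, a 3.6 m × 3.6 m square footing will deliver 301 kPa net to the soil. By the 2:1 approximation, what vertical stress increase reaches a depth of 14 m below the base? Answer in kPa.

By the 2:1 method the load spreads at 1 horizontal : 2 vertical, so at depth z the loaded area has grown by z in each plan dimension:
Δσ = qBL/((B+z)(L+z)) = 301×3.6×3.6/((3.6+14)(3.6+14)) = 12.593 kPa

Δσ_z ≈ 12.6 kPa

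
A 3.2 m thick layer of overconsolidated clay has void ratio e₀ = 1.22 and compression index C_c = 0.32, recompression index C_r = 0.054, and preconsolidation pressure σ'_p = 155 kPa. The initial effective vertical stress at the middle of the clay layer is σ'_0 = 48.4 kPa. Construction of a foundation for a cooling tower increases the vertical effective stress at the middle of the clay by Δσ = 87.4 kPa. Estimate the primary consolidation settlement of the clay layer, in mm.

S_c ≈ 34.9 mm

Final effective stress: σ'_f = 48.4 + 87.4 = 135.8 kPa.
σ'_f = 135.8 ≤ σ'_p = 155 kPa, so the clay remains overconsolidated and only the recompression index applies:
S_c = C_r·H/(1+e₀)·log₁₀(σ'_f/σ'_0) = 0.054×3.2/2.22×log₁₀(135.8/48.4)
    = 0.077836 × 0.44805 = 0.03487 m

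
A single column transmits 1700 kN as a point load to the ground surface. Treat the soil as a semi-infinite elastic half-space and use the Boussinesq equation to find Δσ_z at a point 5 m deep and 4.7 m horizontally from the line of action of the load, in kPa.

Boussinesq vertical stress below a point load on an elastic half-space:
Δσ_z = 3P/(2πz²) · [1 + (r/z)²]^(−5/2)
r/z = 4.7/5 = 0.94; [1+(r/z)²]^(−5/2) = 0.20537.
Δσ_z = 3×1700/(2π×5²) × 0.20537 = 32.468 × 0.20537 = 6.668 kPa

Δσ_z ≈ 6.67 kPa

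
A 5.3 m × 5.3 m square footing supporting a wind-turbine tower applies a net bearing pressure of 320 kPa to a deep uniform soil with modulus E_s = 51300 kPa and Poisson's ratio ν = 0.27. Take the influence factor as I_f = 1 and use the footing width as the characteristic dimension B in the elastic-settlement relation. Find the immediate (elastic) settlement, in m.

Immediate (elastic) settlement: S_e = q·B·(1−ν²)/E_s · I_f.
S_e = 320 × 5.3 × (1 − 0.27²) / 51300 × 1
    = 320 × 5.3 × 0.9271 / 51300 × 1
    = 0.03065 m

S_e ≈ 0.0307 m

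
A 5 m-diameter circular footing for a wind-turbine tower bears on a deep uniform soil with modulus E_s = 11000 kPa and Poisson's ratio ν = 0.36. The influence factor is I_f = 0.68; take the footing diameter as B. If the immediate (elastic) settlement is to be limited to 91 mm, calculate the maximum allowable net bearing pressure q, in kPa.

q ≈ 338 kPa

S_e = q·B·(1−ν²)/E_s · I_f  ⇒  q = S_e·E_s / (B·(1−ν²)·I_f).
q = 0.091 × 11000 / (5 × 0.8704 × 0.68) = 338.2 kPa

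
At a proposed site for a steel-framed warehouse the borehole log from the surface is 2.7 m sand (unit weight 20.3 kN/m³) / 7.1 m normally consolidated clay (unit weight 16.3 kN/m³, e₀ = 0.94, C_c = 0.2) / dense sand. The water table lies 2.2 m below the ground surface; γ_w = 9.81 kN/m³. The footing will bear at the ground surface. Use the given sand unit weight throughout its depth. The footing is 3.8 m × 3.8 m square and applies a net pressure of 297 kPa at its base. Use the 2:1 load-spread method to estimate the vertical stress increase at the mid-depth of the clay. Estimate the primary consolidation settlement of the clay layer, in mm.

S_c ≈ 146 mm

Mid-depth of clay below the ground surface: z = 2.7 + 7.1/2 = 6.25 m.
Total vertical stress at mid-clay: σ_v = 20.3×2.7 + 16.3×3.55 = 112.68 kPa.
Pore pressure: u = 9.81×(6.25 − 2.2) = 39.73 kPa.
Initial effective stress: σ'_0 = σ_v − u = 112.68 − 39.73 = 72.95 kPa.
Stress increase at mid-clay by the 2:1 spreading method:
Δσ = qBL/((B+z)(L+z)) = 297×3.8×3.8/((3.8+6.25)(3.8+6.25)) = 42.461 kPa
Final effective stress: σ'_f = σ'_0 + Δσ = 72.95 + 42.461 = 115.41 kPa.
Normally consolidated clay, so the full stress increment lies on the virgin compression line:
S_c = C_c·H/(1+e₀)·log₁₀(σ'_f/σ'_0) = 0.2×7.1/(1+0.94)×log₁₀(115.41/72.95)
    = 0.73196 × 0.19922 = 0.1458 m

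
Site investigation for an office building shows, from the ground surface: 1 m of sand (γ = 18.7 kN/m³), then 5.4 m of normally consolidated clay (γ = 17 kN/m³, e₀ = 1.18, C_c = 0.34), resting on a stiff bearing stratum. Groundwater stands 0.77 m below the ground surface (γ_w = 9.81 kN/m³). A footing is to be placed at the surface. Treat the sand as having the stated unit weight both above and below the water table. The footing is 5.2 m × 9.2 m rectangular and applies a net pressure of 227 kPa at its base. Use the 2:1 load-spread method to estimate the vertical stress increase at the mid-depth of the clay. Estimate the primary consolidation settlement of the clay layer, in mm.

Mid-depth of clay below the ground surface: z = 1 + 5.4/2 = 3.7 m.
Total vertical stress at mid-clay: σ_v = 18.7×1 + 17×2.7 = 64.6 kPa.
Pore pressure: u = 9.81×(3.7 − 0.77) = 28.743 kPa.
Initial effective stress: σ'_0 = σ_v − u = 64.6 − 28.743 = 35.857 kPa.
Stress increase at mid-clay by the 2:1 spreading method:
Δσ = qBL/((B+z)(L+z)) = 227×5.2×9.2/((5.2+3.7)(9.2+3.7)) = 94.588 kPa
Final effective stress: σ'_f = σ'_0 + Δσ = 35.857 + 94.588 = 130.44 kPa.
Normally consolidated clay, so the full stress increment lies on the virgin compression line:
S_c = C_c·H/(1+e₀)·log₁₀(σ'_f/σ'_0) = 0.34×5.4/(1+1.18)×log₁₀(130.44/35.857)
    = 0.8422 × 0.56084 = 0.4723 m

S_c ≈ 472 mm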